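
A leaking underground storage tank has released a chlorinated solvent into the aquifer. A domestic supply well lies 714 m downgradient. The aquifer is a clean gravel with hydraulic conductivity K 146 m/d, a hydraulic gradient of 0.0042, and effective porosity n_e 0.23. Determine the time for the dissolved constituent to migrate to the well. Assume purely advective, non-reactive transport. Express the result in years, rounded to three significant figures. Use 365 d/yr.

0.734 years

q = Ki = 146 × 0.0042 = 0.6132 m/d
v_s = q/n_e = 0.6132/0.23 = 2.666 m/d
t = L / v = 714 / 2.666 = 267.8 d
   = 267.8 / 365 = 0.734 yr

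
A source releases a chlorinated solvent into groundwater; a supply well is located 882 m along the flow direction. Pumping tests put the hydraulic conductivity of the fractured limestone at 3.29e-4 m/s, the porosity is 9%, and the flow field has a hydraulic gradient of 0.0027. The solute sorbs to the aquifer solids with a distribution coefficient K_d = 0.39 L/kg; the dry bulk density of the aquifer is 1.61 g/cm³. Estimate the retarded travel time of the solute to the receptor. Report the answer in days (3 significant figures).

K = 3.29e-4 m/s × 86400 s/d = 28.43 m/d
q = Ki = 28.43 × 0.0027 = 0.07675 m/d
Seepage velocity v = q / n = 0.07675 / 0.09 = 0.8528 m/d
Retardation R = 1 + ρ_b·K_d/n = 1 + 1.61×0.39/0.09 = 7.977
Contaminant velocity v_c = v/R = 0.8528/7.977 = 0.1069 m/d
t = L/v_c = 882/0.1069 = 8250 d

8250 days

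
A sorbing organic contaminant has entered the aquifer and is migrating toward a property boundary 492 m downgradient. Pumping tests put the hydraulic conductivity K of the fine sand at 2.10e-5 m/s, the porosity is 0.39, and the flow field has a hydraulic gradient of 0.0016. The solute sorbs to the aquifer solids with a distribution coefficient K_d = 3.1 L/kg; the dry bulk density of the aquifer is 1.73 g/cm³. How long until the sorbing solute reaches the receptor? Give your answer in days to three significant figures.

K = 2.10e-5 m/s × 86400 s/d = 1.814 m/d
Specific discharge q = 1.814 × 0.0016 = 0.002903 m/d
v_s = q/n_e = 0.002903/0.39 = 0.007444 m/d
Retardation R = 1 + ρ_b·K_d/n = 1 + 1.73×3.1/0.39 = 14.75
Contaminant velocity v_c = v/R = 0.007444/14.75 = 5.046e-4 m/d
t = L/v_c = 492/5.046e-4 = 975000 d

975000 days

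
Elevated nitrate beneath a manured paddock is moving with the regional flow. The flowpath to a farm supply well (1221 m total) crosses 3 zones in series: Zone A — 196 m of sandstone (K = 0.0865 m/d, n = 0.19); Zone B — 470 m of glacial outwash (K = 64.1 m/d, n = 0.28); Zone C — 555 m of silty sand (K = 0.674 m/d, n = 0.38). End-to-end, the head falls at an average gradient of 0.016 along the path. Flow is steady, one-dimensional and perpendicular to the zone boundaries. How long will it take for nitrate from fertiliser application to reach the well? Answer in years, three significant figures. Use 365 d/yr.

165 years

For zones in series the flux q is common to all zones; the equivalent conductivity is the harmonic (thickness-weighted) mean, K_eq = L_total / Σ(L_j/K_j).
Σ(L/K) = 196/0.0865 + 470/64.1 + 555/0.674 = 2266 + 7.332 + 823.4 = 3097 d
K_eq = L_total / Σ(L/K) = 1221 / 3097 = 0.3943 m/d
q = K_eq · i = 0.3943 × 0.016 = 0.006309 m/d (same in every zone)
Zone A: v = q/n = 0.006309/0.19 = 0.03320 m/d → t_A = 196/0.03320 = 5903 d
Zone B: v = q/n = 0.006309/0.28 = 0.02253 m/d → t_B = 470/0.02253 = 20860 d
Zone C: v = q/n = 0.006309/0.38 = 0.01660 m/d → t_C = 555/0.01660 = 33430 d
Total t = 5903 + 20860 + 33430 = 60190 d
   = 60190 / 365 = 165 yr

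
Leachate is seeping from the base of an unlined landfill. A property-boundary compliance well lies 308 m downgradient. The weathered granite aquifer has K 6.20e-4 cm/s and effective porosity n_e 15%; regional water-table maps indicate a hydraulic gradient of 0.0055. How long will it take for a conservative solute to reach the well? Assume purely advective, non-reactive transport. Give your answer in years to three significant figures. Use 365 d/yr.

K = 6.20e-4 cm/s × 864 = 0.5357 m/d
q = Ki = 0.5357 × 0.0055 = 0.002946 m/d
v = Ki/n = 0.5357·0.0055/0.15 = 0.01964 m/d
t = L / v = 308 / 0.01964 = 15680 d
   = 15680 / 365 = 43.0 yr

43.0 years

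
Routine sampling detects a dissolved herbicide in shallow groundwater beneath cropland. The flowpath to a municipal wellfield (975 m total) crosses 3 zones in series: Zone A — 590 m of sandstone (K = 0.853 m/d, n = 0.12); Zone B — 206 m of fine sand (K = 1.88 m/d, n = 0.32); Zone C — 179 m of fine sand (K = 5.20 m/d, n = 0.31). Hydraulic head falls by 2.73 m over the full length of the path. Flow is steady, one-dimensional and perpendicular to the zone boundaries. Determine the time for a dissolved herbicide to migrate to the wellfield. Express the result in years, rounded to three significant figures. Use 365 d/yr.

161 years

Steady 1-D flow in series ⇒ the Darcy flux q is identical in every zone and the zone head losses add (resistances L/K in series).
Σ(L/K) = 590/0.853 + 206/1.88 + 179/5.20 = 691.7 + 109.6 + 34.42 = 835.7 d
q = ΔH / Σ(L/K) = 2.73 / 835.7 = 0.003267 m/d (same in every zone)
Zone A: v = q/n = 0.003267/0.12 = 0.02722 m/d → t_A = 590/0.02722 = 21670 d
Zone B: v = q/n = 0.003267/0.32 = 0.01021 m/d → t_B = 206/0.01021 = 20180 d
Zone C: v = q/n = 0.003267/0.31 = 0.01054 m/d → t_C = 179/0.01054 = 16990 d
Total t = 21670 + 20180 + 16990 = 58840 d
   = 58840 / 365 = 161 yr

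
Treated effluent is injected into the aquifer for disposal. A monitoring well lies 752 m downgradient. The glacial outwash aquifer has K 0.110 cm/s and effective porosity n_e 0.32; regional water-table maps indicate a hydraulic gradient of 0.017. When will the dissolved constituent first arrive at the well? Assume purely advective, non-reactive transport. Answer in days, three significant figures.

K = 0.110 cm/s × 864 = 95.04 m/d
Darcy flux q = K·i = 95.04 × 0.017 = 1.616 m/d
v_s = q/n_e = 1.616/0.32 = 5.049 m/d
t = L / v = 752 / 5.049 = 148.9 d

149 days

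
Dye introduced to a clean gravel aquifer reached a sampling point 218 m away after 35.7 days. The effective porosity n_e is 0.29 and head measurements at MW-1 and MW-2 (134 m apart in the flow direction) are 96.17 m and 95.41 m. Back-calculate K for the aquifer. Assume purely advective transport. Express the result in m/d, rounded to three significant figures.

Hydraulic gradient i = (96.17 − 95.41) / 134 = 0.76 / 134 = 0.005672
v = L / t = 218 / 35.7 = 6.106 m/d
K = v · n / i = 6.106 × 0.29 / 0.005672 = 312 m/d

312 m/d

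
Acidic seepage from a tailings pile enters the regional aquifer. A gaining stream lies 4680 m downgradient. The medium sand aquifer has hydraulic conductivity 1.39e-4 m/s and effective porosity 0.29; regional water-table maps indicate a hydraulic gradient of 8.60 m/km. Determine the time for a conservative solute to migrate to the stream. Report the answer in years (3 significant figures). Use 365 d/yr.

36.0 years

K = 1.39e-4 m/s × 86400 s/d = 12.01 m/d
Specific discharge q = 12.01 × 0.0086 = 0.1033 m/d
Average linear velocity = 0.1033 / 0.29 = 0.3561 m/d
t = L / v = 4680 / 0.3561 = 13140 d
   = 13140 / 365 = 36.0 yr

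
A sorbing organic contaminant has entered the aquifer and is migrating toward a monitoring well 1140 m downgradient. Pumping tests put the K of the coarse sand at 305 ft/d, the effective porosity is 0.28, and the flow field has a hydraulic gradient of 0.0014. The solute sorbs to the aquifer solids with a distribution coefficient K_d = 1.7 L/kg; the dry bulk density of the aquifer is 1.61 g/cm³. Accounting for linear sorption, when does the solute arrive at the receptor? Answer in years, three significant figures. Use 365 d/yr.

K = 305 ft/d × 0.3048 = 92.96 m/d
Darcy flux q = K·i = 92.96 × 0.0014 = 0.1301 m/d
Seepage velocity v = q / n = 0.1301 / 0.28 = 0.4648 m/d
Retardation R = 1 + ρ_b·K_d/n = 1 + 1.61×1.7/0.28 = 10.77
Contaminant velocity v_c = v/R = 0.4648/10.77 = 0.04314 m/d
t = L/v_c = 1140/0.04314 = 26430 d
   = 26430/365 = 72.4 yr

72.4 years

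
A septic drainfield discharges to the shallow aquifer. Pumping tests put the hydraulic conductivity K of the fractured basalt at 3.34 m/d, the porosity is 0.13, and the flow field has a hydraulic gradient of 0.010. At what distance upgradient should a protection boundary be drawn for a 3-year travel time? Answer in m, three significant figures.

Specific discharge q = 3.34 × 0.010 = 0.03340 m/d
v_s = q/n_e = 0.03340/0.13 = 0.2569 m/d
T = 3 yr × 365 = 1095 d
L = v × T = 0.2569 × 1095 = 281.3 m

281 m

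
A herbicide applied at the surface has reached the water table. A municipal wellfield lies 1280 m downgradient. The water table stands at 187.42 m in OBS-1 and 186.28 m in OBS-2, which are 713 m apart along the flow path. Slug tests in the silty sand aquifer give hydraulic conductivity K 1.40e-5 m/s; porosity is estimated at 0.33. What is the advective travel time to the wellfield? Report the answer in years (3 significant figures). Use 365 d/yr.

598 years

Hydraulic gradient i = (187.42 − 186.28) / 713 = 1.14 / 713 = 0.001599
K = 1.40e-5 m/s × 86400 s/d = 1.210 m/d
Specific discharge q = 1.210 × 0.001599 = 0.001934 m/d
Average linear velocity = 0.001934 / 0.33 = 0.005861 m/d
t = L / v = 1280 / 0.005861 = 218400 d
   = 218400 / 365 = 598 yr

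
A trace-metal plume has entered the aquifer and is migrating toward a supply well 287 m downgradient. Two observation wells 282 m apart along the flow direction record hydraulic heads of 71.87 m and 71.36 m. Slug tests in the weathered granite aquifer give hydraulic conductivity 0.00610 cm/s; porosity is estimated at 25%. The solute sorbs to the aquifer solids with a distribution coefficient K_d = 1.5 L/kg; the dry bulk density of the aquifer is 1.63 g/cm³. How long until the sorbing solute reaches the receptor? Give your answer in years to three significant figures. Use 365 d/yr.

Hydraulic gradient i = (71.87 − 71.36) / 282 = 0.51 / 282 = 0.001809
K = 0.00610 cm/s × 864 = 5.270 m/d
q = Ki = 5.270 × 0.001809 = 0.009532 m/d
v = Ki/n = 5.270·0.001809/0.25 = 0.03813 m/d
Retardation R = 1 + ρ_b·K_d/n = 1 + 1.63×1.5/0.25 = 10.78
Contaminant velocity v_c = v/R = 0.03813/10.78 = 0.003537 m/d
t = L/v_c = 287/0.003537 = 81150 d
   = 81150/365 = 222 yr

222 years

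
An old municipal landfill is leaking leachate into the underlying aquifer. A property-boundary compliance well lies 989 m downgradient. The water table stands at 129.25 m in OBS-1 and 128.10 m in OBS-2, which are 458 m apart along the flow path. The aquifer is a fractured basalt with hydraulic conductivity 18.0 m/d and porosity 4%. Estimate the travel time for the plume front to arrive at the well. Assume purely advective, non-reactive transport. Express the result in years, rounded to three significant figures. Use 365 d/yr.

Hydraulic gradient i = (129.25 − 128.10) / 458 = 1.15 / 458 = 0.002511
q = Ki = 18.0 × 0.002511 = 0.04520 m/d
v = Ki/n = 18.0·0.002511/0.04 = 1.130 m/d
t = L / v = 989 / 1.130 = 875.3 d
   = 875.3 / 365 = 2.40 yr

2.40 years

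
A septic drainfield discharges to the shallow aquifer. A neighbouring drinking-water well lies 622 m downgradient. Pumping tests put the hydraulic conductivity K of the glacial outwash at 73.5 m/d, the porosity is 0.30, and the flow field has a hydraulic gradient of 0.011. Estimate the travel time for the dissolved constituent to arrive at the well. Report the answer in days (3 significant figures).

231 days

Darcy flux q = K·i = 73.5 × 0.011 = 0.8085 m/d
Average linear velocity = 0.8085 / 0.30 = 2.695 m/d
t = L / v = 622 / 2.695 = 230.8 d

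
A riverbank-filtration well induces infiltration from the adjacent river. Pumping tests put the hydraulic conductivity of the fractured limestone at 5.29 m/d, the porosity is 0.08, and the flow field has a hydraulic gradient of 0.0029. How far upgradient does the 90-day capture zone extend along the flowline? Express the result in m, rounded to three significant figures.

17.3 m

Specific discharge q = 5.29 × 0.0029 = 0.01534 m/d
v = Ki/n = 5.29·0.0029/0.08 = 0.1918 m/d
L = v × T = 0.1918 × 90 = 17.26 m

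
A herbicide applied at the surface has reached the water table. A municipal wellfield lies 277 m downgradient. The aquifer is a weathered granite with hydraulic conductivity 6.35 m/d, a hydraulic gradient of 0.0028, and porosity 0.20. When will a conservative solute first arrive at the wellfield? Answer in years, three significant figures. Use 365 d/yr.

8.54 years

Specific discharge q = 6.35 × 0.0028 = 0.01778 m/d
v = Ki/n = 6.35·0.0028/0.20 = 0.08890 m/d
t = L / v = 277 / 0.08890 = 3116 d
   = 3116 / 365 = 8.54 yr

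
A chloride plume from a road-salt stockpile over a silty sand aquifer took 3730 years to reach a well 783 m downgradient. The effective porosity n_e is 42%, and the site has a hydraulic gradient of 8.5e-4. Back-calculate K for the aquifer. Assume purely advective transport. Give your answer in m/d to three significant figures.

0.284 m/d

t = 3730 years = 1.361e6 d
v = L / t = 783 / 1.361e6 = 5.751e-4 m/d
K = v · n / i = 5.751e-4 × 0.42 / 8.5e-4 = 0.284 m/d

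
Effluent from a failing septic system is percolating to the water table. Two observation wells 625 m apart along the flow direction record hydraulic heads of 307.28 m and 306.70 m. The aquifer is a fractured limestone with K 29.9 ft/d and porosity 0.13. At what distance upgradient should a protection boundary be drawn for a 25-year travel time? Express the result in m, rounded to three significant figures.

Hydraulic gradient i = (307.28 − 306.70) / 625 = 0.58 / 625 = 9.280e-4
K = 29.9 ft/d × 0.3048 = 9.114 m/d
Darcy flux q = K·i = 9.114 × 9.280e-4 = 0.008457 m/d
Seepage velocity v = q / n = 0.008457 / 0.13 = 0.06506 m/d
T = 25 yr × 365 = 9125 d
L = v × T = 0.06506 × 9125 = 593.6 m

594 m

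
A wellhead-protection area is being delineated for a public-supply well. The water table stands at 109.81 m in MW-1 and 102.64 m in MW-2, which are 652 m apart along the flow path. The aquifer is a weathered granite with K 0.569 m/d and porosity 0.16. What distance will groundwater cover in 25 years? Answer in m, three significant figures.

Hydraulic gradient i = (109.81 − 102.64) / 652 = 7.17 / 652 = 0.01100
Specific discharge q = 0.569 × 0.01100 = 0.006257 m/d
Seepage velocity v = q / n = 0.006257 / 0.16 = 0.03911 m/d
T = 25 yr × 365 = 9125 d
L = v × T = 0.03911 × 9125 = 356.9 m

357 m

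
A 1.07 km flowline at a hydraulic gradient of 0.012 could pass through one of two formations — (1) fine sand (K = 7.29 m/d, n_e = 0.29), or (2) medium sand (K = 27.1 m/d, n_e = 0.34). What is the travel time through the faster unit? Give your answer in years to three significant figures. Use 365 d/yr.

Unit 1 (fine sand): v = 7.29×0.012/0.29 = 0.3017 m/d, t = 1070/0.3017 = 3547 d
Unit 2 (medium sand): v = 27.1×0.012/0.34 = 0.9565 m/d, t = 1070/0.9565 = 1119 d
Faster: 1119 d / 365 = 3.06 yr

3.06 years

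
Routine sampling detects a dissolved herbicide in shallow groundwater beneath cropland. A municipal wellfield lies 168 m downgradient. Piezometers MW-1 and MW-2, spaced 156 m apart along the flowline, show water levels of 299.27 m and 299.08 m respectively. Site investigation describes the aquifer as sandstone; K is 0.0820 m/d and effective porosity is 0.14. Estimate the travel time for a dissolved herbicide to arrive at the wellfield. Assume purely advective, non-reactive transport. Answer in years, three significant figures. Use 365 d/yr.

Hydraulic gradient i = (299.27 − 299.08) / 156 = 0.19 / 156 = 0.001218
Darcy flux q = K·i = 0.0820 × 0.001218 = 9.987e-5 m/d
Average linear velocity = 9.987e-5 / 0.14 = 7.134e-4 m/d
t = L / v = 168 / 7.134e-4 = 235500 d
   = 235500 / 365 = 645 yr

645 years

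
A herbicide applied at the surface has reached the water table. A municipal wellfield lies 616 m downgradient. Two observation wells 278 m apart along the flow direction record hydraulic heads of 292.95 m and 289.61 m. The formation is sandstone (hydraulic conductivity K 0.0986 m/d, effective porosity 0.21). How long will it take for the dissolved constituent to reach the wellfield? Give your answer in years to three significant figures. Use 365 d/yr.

Hydraulic gradient i = (292.95 − 289.61) / 278 = 3.34 / 278 = 0.01201
Darcy flux q = K·i = 0.0986 × 0.01201 = 0.001185 m/d
v = Ki/n = 0.0986·0.01201/0.21 = 0.005641 m/d
t = L / v = 616 / 0.005641 = 109200 d
   = 109200 / 365 = 299 yr

299 years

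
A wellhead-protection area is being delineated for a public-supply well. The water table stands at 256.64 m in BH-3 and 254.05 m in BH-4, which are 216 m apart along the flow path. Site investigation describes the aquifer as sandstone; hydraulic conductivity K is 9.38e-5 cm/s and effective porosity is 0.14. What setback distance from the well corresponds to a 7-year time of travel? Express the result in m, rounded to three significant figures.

17.7 m

Hydraulic gradient i = (256.64 − 254.05) / 216 = 2.59 / 216 = 0.01199
K = 9.38e-5 cm/s × 864 = 0.08104 m/d
Specific discharge q = 0.08104 × 0.01199 = 9.718e-4 m/d
Seepage velocity v = q / n = 9.718e-4 / 0.14 = 0.006941 m/d
T = 7 yr × 365 = 2555 d
L = v × T = 0.006941 × 2555 = 17.73 m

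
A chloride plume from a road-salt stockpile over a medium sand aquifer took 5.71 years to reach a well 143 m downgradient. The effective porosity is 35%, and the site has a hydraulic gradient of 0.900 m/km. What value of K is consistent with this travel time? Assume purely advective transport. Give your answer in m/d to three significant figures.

t = 5.71 years = 2084 d
v = L / t = 143 / 2084 = 0.06861 m/d
K = v · n / i = 0.06861 × 0.35 / 9.0e-4 = 26.7 m/d

26.7 m/d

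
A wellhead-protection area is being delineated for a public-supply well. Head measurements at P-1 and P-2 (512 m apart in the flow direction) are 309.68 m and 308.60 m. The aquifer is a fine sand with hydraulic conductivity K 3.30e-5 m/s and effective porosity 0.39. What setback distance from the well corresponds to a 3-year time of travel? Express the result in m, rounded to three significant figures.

Hydraulic gradient i = (309.68 − 308.60) / 512 = 1.08 / 512 = 0.002109
K = 3.30e-5 m/s × 86400 s/d = 2.851 m/d
q = Ki = 2.851 × 0.002109 = 0.006014 m/d
v = Ki/n = 2.851·0.002109/0.39 = 0.01542 m/d
T = 3 yr × 365 = 1095 d
L = v × T = 0.01542 × 1095 = 16.89 m

16.9 m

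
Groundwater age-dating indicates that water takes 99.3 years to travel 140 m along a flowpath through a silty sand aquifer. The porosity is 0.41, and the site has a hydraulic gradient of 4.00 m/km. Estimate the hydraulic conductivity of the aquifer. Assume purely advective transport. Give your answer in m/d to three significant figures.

0.396 m/d

t = 99.3 years = 36240 d
v = L / t = 140 / 36240 = 0.003863 m/d
K = v · n / i = 0.003863 × 0.41 / 0.0040 = 0.396 m/d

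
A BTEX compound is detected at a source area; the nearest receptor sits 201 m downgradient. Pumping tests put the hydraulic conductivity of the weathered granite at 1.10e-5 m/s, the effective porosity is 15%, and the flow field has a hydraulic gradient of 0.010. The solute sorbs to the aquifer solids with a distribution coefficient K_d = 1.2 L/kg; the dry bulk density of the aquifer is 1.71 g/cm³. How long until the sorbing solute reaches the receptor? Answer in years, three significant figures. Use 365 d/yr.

K = 1.10e-5 m/s × 86400 s/d = 0.9504 m/d
Specific discharge q = 0.9504 × 0.010 = 0.009504 m/d
Average linear velocity = 0.009504 / 0.15 = 0.06336 m/d
Retardation R = 1 + ρ_b·K_d/n = 1 + 1.71×1.2/0.15 = 14.68
Contaminant velocity v_c = v/R = 0.06336/14.68 = 0.004316 m/d
t = L/v_c = 201/0.004316 = 46570 d
   = 46570/365 = 128 yr

128 years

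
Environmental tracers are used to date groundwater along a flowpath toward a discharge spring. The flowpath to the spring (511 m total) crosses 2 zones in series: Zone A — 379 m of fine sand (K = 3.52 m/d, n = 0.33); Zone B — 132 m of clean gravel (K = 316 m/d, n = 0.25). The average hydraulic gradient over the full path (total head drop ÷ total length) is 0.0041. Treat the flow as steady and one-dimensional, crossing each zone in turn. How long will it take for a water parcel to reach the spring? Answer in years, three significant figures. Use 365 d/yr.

22.3 years

Continuity: the same q passes through each zone, so ΔH = q·Σ(L_j/K_j) — the zones act as resistances in series.
Σ(L/K) = 379/3.52 + 132/316 = 107.7 + 0.4177 = 108.1 d
K_eq = L_total / Σ(L/K) = 511 / 108.1 = 4.728 m/d
q = K_eq · i = 4.728 × 0.0041 = 0.01938 m/d (same in every zone)
Zone A: v = q/n = 0.01938/0.33 = 0.05874 m/d → t_A = 379/0.05874 = 6452 d
Zone B: v = q/n = 0.01938/0.25 = 0.07753 m/d → t_B = 132/0.07753 = 1703 d
Total t = 6452 + 1703 = 8155 d
   = 8155 / 365 = 22.3 yr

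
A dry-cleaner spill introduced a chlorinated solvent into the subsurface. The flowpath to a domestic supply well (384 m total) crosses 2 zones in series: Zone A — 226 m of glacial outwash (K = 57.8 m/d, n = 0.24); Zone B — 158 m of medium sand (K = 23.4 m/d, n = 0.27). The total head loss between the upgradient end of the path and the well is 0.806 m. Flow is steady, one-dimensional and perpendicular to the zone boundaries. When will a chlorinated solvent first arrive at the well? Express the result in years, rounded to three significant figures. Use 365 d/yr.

3.51 years

Steady 1-D flow in series ⇒ the Darcy flux q is identical in every zone and the zone head losses add (resistances L/K in series).
Σ(L/K) = 226/57.8 + 158/23.4 = 3.910 + 6.752 = 10.66 d
q = ΔH / Σ(L/K) = 0.806 / 10.66 = 0.07559 m/d (same in every zone)
Zone A: v = q/n = 0.07559/0.24 = 0.3150 m/d → t_A = 226/0.3150 = 717.5 d
Zone B: v = q/n = 0.07559/0.27 = 0.2800 m/d → t_B = 158/0.2800 = 564.3 d
Total t = 717.5 + 564.3 = 1282 d
   = 1282 / 365 = 3.51 yr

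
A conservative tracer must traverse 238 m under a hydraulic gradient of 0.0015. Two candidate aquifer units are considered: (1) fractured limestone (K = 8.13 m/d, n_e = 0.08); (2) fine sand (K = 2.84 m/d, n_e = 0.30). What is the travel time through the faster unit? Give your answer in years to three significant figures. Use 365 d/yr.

4.28 years

Unit 1 (fractured limestone): v = 8.13×0.0015/0.08 = 0.1524 m/d, t = 238/0.1524 = 1561 d
Unit 2 (fine sand): v = 2.84×0.0015/0.30 = 0.01420 m/d, t = 238/0.01420 = 16760 d
Faster: 1561 d / 365 = 4.28 yr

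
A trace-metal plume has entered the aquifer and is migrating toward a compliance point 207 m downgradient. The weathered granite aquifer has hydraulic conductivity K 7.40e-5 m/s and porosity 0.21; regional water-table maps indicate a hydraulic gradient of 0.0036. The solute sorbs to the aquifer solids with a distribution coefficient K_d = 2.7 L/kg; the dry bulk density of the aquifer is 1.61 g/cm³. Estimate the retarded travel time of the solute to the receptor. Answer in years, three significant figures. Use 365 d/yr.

K = 7.40e-5 m/s × 86400 s/d = 6.394 m/d
q = Ki = 6.394 × 0.0036 = 0.02302 m/d
Average linear velocity = 0.02302 / 0.21 = 0.1096 m/d
Retardation R = 1 + ρ_b·K_d/n = 1 + 1.61×2.7/0.21 = 21.70
Contaminant velocity v_c = v/R = 0.1096/21.70 = 0.005051 m/d
t = L/v_c = 207/0.005051 = 40980 d
   = 40980/365 = 112 yr

112 years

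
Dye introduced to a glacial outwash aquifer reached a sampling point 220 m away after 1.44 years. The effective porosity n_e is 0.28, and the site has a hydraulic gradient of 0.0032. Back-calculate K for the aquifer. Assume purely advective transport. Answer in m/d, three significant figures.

t = 1.44 years = 525.6 d
v = L / t = 220 / 525.6 = 0.4186 m/d
K = v · n / i = 0.4186 × 0.28 / 0.0032 = 36.6 m/d

36.6 m/d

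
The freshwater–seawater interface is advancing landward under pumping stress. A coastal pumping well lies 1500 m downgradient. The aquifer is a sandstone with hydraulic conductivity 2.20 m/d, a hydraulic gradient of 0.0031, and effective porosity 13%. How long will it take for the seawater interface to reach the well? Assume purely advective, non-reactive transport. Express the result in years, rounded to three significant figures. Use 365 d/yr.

q = Ki = 2.20 × 0.0031 = 0.006820 m/d
v_s = q/n_e = 0.006820/0.13 = 0.05246 m/d
t = L / v = 1500 / 0.05246 = 28590 d
   = 28590 / 365 = 78.3 yr

78.3 years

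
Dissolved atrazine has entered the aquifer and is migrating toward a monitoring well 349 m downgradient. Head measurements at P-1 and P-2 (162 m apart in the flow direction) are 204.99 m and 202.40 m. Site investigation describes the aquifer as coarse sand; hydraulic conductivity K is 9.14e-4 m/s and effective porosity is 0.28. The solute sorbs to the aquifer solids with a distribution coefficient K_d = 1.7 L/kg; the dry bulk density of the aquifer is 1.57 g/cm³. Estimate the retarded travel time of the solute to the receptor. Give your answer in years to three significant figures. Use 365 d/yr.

Hydraulic gradient i = (204.99 − 202.40) / 162 = 2.59 / 162 = 0.01599
K = 9.14e-4 m/s × 86400 s/d = 78.97 m/d
Specific discharge q = 78.97 × 0.01599 = 1.263 m/d
v = Ki/n = 78.97·0.01599/0.28 = 4.509 m/d
Retardation R = 1 + ρ_b·K_d/n = 1 + 1.57×1.7/0.28 = 10.53
Contaminant velocity v_c = v/R = 4.509/10.53 = 0.4281 m/d
t = L/v_c = 349/0.4281 = 815.2 d
   = 815.2/365 = 2.23 yr

2.23 years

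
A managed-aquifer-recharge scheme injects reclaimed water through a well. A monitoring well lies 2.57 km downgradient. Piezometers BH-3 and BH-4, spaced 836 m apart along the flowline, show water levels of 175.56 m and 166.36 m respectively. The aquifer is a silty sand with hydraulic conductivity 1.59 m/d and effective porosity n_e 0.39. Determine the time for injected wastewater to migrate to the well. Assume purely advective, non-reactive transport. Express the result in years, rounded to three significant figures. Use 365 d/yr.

Hydraulic gradient i = (175.56 − 166.36) / 836 = 9.20 / 836 = 0.01100
q = Ki = 1.59 × 0.01100 = 0.01750 m/d
v = Ki/n = 1.59·0.01100/0.39 = 0.04487 m/d
L = 2.57 km = 2570 m
t = L / v = 2570 / 0.04487 = 57280 d
   = 57280 / 365 = 157 yr

157 years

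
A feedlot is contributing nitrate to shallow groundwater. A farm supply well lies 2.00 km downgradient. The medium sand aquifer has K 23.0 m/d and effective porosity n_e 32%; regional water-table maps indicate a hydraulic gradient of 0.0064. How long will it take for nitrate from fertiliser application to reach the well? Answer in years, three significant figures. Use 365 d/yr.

Darcy flux q = K·i = 23.0 × 0.0064 = 0.1472 m/d
v_s = q/n_e = 0.1472/0.32 = 0.4600 m/d
L = 2.00 km = 2000 m
t = L / v = 2000 / 0.4600 = 4348 d
   = 4348 / 365 = 11.9 yr

11.9 years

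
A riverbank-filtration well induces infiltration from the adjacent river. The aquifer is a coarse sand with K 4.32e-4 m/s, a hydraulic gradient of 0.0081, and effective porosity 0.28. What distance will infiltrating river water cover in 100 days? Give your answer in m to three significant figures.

108 m

K = 4.32e-4 m/s × 86400 s/d = 37.32 m/d
Darcy flux q = K·i = 37.32 × 0.0081 = 0.3023 m/d
v = Ki/n = 37.32·0.0081/0.28 = 1.080 m/d
L = v × T = 1.080 × 100 = 108.0 m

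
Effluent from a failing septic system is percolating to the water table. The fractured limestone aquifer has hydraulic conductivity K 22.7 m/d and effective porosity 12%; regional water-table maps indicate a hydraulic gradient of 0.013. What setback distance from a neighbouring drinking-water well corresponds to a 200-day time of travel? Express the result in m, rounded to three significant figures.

492 m

q = Ki = 22.7 × 0.013 = 0.2951 m/d
v_s = q/n_e = 0.2951/0.12 = 2.459 m/d
L = v × T = 2.459 × 200 = 491.8 m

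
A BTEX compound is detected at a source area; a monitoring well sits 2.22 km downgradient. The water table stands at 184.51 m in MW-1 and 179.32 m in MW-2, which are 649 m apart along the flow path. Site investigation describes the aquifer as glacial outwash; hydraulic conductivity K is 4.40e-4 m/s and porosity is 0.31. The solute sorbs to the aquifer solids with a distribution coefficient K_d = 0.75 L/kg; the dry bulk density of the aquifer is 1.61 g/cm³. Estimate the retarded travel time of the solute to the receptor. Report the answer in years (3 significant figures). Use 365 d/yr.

30.4 years

Hydraulic gradient i = (184.51 − 179.32) / 649 = 5.19 / 649 = 0.007997
K = 4.40e-4 m/s × 86400 s/d = 38.02 m/d
Darcy flux q = K·i = 38.02 × 0.007997 = 0.3040 m/d
Average linear velocity = 0.3040 / 0.31 = 0.9807 m/d
Retardation R = 1 + ρ_b·K_d/n = 1 + 1.61×0.75/0.31 = 4.895
Contaminant velocity v_c = v/R = 0.9807/4.895 = 0.2003 m/d
L = 2.22 km = 2220 m
t = L/v_c = 2220/0.2003 = 11080 d
   = 11080/365 = 30.4 yr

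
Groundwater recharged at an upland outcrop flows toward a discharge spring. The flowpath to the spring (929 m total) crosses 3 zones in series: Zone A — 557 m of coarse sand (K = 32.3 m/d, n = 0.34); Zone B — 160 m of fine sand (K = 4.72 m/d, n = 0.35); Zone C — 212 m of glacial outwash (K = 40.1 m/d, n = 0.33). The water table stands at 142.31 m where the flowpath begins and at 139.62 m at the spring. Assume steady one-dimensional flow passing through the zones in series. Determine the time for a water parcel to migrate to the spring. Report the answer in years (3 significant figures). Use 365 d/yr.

18.1 years

Total head drop ΔH = 142.31 − 139.62 = 2.69 m
Continuity: the same q passes through each zone, so ΔH = q·Σ(L_j/K_j) — the zones act as resistances in series.
Σ(L/K) = 557/32.3 + 160/4.72 + 212/40.1 = 17.24 + 33.90 + 5.287 = 56.43 d
q = ΔH / Σ(L/K) = 2.69 / 56.43 = 0.04767 m/d (same in every zone)
Zone A: v = q/n = 0.04767/0.34 = 0.1402 m/d → t_A = 557/0.1402 = 3973 d
Zone B: v = q/n = 0.04767/0.35 = 0.1362 m/d → t_B = 160/0.1362 = 1175 d
Zone C: v = q/n = 0.04767/0.33 = 0.1445 m/d → t_C = 212/0.1445 = 1468 d
Total t = 3973 + 1175 + 1468 = 6615 d
   = 6615 / 365 = 18.1 yr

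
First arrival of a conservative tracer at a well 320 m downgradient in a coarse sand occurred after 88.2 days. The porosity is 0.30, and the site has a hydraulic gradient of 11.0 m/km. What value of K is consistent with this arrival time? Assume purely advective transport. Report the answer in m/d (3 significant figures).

v = L / t = 320 / 88.2 = 3.628 m/d
K = v · n / i = 3.628 × 0.30 / 0.011 = 98.9 m/d

98.9 m/d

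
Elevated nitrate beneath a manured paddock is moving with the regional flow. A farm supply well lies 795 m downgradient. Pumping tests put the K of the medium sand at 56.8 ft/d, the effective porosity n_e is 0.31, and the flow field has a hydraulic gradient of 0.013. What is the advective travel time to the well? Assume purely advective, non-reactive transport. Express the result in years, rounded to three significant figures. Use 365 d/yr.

3.00 years

K = 56.8 ft/d × 0.3048 = 17.31 m/d
Darcy flux q = K·i = 17.31 × 0.013 = 0.2251 m/d
v_s = q/n_e = 0.2251/0.31 = 0.7260 m/d
t = L / v = 795 / 0.7260 = 1095 d
   = 1095 / 365 = 3.00 yr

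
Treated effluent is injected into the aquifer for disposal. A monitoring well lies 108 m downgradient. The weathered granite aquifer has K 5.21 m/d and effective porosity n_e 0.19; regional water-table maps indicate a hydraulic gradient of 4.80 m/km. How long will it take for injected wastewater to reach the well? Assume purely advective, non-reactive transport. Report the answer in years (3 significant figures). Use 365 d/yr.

2.25 years

Specific discharge q = 5.21 × 0.0048 = 0.02501 m/d
Seepage velocity v = q / n = 0.02501 / 0.19 = 0.1316 m/d
t = L / v = 108 / 0.1316 = 820.5 d
   = 820.5 / 365 = 2.25 yr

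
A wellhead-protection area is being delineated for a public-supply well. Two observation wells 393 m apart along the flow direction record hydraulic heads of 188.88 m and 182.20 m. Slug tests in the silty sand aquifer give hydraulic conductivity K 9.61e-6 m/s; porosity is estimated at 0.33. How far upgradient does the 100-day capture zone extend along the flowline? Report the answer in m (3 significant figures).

Hydraulic gradient i = (188.88 − 182.20) / 393 = 6.68 / 393 = 0.01700
K = 9.61e-6 m/s × 86400 s/d = 0.8303 m/d
Specific discharge q = 0.8303 × 0.01700 = 0.01411 m/d
Average linear velocity = 0.01411 / 0.33 = 0.04277 m/d
L = v × T = 0.04277 × 100 = 4.277 m

4.28 m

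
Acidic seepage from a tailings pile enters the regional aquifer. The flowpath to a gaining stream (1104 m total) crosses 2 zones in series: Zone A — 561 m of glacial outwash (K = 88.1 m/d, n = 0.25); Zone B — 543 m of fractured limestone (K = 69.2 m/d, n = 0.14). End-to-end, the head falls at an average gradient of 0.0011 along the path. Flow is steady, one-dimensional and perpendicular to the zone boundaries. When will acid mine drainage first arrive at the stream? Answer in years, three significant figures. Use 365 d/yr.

6.94 years

For zones in series the flux q is common to all zones; the equivalent conductivity is the harmonic (thickness-weighted) mean, K_eq = L_total / Σ(L_j/K_j).
Σ(L/K) = 561/88.1 + 543/69.2 = 6.368 + 7.847 = 14.21 d
K_eq = L_total / Σ(L/K) = 1104 / 14.21 = 77.67 m/d
q = K_eq · i = 77.67 × 0.0011 = 0.08543 m/d (same in every zone)
Zone A: v = q/n = 0.08543/0.25 = 0.3417 m/d → t_A = 561/0.3417 = 1642 d
Zone B: v = q/n = 0.08543/0.14 = 0.6102 m/d → t_B = 543/0.6102 = 889.8 d
Total t = 1642 + 889.8 = 2531 d
   = 2531 / 365 = 6.94 yr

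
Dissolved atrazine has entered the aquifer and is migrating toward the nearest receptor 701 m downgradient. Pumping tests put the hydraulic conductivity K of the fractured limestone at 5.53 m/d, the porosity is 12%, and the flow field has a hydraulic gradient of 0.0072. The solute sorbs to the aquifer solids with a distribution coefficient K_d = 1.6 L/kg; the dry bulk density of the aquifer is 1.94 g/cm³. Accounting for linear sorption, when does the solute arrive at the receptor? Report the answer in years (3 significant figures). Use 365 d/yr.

156 years

Specific discharge q = 5.53 × 0.0072 = 0.03982 m/d
v = Ki/n = 5.53·0.0072/0.12 = 0.3318 m/d
Retardation R = 1 + ρ_b·K_d/n = 1 + 1.94×1.6/0.12 = 26.87
Contaminant velocity v_c = v/R = 0.3318/26.87 = 0.01235 m/d
t = L/v_c = 701/0.01235 = 56760 d
   = 56760/365 = 156 yr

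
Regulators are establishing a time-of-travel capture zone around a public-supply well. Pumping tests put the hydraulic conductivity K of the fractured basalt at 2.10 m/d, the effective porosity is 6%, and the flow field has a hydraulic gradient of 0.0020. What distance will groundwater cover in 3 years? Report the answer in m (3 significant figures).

Specific discharge q = 2.10 × 0.0020 = 0.004200 m/d
v = Ki/n = 2.10·0.0020/0.06 = 0.07000 m/d
T = 3 yr × 365 = 1095 d
L = v × T = 0.07000 × 1095 = 76.65 m

76.7 m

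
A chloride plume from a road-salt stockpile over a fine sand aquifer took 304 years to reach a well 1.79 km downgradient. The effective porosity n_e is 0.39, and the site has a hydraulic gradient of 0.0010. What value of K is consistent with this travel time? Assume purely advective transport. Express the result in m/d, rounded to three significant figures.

t = 304 years = 111000 d
L = 1.79 km = 1790 m
v = L / t = 1790 / 111000 = 0.01613 m/d
K = v · n / i = 0.01613 × 0.39 / 0.0010 = 6.29 m/d

6.29 m/d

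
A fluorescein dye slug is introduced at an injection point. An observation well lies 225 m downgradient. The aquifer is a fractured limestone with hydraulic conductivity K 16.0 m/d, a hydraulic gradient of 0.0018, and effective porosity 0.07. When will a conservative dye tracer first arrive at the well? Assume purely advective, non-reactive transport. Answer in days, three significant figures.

547 days

Darcy flux q = K·i = 16.0 × 0.0018 = 0.02880 m/d
v = Ki/n = 16.0·0.0018/0.07 = 0.4114 m/d
t = L / v = 225 / 0.4114 = 546.9 d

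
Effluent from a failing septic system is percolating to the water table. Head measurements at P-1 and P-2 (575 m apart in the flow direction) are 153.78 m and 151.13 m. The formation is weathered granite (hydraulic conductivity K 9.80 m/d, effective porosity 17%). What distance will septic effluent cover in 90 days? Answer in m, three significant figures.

23.9 m

Hydraulic gradient i = (153.78 − 151.13) / 575 = 2.65 / 575 = 0.004609
q = Ki = 9.80 × 0.004609 = 0.04517 m/d
Average linear velocity = 0.04517 / 0.17 = 0.2657 m/d
L = v × T = 0.2657 × 90 = 23.91 m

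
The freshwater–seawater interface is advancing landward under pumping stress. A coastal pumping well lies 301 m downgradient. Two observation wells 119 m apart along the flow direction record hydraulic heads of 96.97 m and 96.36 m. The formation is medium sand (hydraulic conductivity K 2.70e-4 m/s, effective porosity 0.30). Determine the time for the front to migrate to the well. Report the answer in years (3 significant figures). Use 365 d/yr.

2.07 years

Hydraulic gradient i = (96.97 − 96.36) / 119 = 0.61 / 119 = 0.005126
K = 2.70e-4 m/s × 86400 s/d = 23.33 m/d
Darcy flux q = K·i = 23.33 × 0.005126 = 0.1196 m/d
v = Ki/n = 23.33·0.005126/0.30 = 0.3986 m/d
t = L / v = 301 / 0.3986 = 755.1 d
   = 755.1 / 365 = 2.07 yr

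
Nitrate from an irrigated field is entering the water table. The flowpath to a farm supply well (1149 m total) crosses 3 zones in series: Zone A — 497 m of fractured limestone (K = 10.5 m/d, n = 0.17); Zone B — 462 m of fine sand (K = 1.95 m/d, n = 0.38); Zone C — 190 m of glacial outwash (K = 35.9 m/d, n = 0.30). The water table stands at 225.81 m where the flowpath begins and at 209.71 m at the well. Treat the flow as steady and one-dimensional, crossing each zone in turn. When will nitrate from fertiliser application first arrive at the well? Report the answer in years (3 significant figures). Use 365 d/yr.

15.6 years

Total head drop ΔH = 225.81 − 209.71 = 16.10 m
Steady 1-D flow in series ⇒ the Darcy flux q is identical in every zone and the zone head losses add (resistances L/K in series).
Σ(L/K) = 497/10.5 + 462/1.95 + 190/35.9 = 47.33 + 236.9 + 5.292 = 289.5 d
q = ΔH / Σ(L/K) = 16.10 / 289.5 = 0.05560 m/d (same in every zone)
Zone A: v = q/n = 0.05560/0.17 = 0.3271 m/d → t_A = 497/0.3271 = 1520 d
Zone B: v = q/n = 0.05560/0.38 = 0.1463 m/d → t_B = 462/0.1463 = 3157 d
Zone C: v = q/n = 0.05560/0.30 = 0.1853 m/d → t_C = 190/0.1853 = 1025 d
Total t = 1520 + 3157 + 1025 = 5702 d
   = 5702 / 365 = 15.6 yr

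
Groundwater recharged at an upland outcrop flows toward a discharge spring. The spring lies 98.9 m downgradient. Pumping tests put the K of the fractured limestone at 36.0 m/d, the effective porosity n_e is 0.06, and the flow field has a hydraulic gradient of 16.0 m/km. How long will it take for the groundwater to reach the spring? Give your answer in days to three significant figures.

Darcy flux q = K·i = 36.0 × 0.016 = 0.5760 m/d
Average linear velocity = 0.5760 / 0.06 = 9.600 m/d
t = L / v = 98.9 / 9.600 = 10.30 d

10.3 days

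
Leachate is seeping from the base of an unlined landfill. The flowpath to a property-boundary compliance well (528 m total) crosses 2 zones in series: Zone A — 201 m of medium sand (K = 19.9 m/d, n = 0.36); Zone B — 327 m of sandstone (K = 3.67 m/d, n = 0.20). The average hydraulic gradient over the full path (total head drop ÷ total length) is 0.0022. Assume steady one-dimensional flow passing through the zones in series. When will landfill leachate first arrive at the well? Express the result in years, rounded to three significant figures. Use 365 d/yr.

32.2 years

Continuity: the same q passes through each zone, so ΔH = q·Σ(L_j/K_j) — the zones act as resistances in series.
Σ(L/K) = 201/19.9 + 327/3.67 = 10.10 + 89.10 = 99.20 d
K_eq = L_total / Σ(L/K) = 528 / 99.20 = 5.323 m/d
q = K_eq · i = 5.323 × 0.0022 = 0.01171 m/d (same in every zone)
Zone A: v = q/n = 0.01171/0.36 = 0.03253 m/d → t_A = 201/0.03253 = 6180 d
Zone B: v = q/n = 0.01171/0.20 = 0.05855 m/d → t_B = 327/0.05855 = 5585 d
Total t = 6180 + 5585 = 11760 d
   = 11760 / 365 = 32.2 yr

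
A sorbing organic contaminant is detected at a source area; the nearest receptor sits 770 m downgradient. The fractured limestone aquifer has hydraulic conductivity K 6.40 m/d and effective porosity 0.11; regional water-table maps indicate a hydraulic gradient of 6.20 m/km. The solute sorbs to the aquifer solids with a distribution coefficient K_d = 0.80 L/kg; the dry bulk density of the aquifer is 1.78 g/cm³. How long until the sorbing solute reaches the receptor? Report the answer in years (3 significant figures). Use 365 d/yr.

81.6 years

Darcy flux q = K·i = 6.40 × 0.0062 = 0.03968 m/d
Seepage velocity v = q / n = 0.03968 / 0.11 = 0.3607 m/d
Retardation R = 1 + ρ_b·K_d/n = 1 + 1.78×0.80/0.11 = 13.95
Contaminant velocity v_c = v/R = 0.3607/13.95 = 0.02587 m/d
t = L/v_c = 770/0.02587 = 29770 d
   = 29770/365 = 81.6 yr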